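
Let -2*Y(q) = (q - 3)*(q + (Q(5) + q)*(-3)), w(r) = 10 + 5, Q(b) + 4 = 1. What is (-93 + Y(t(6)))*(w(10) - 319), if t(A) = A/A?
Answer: 26144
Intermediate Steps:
t(A) = 1
Q(b) = -3 (Q(b) = -4 + 1 = -3)
w(r) = 15
Y(q) = -(-3 + q)*(9 - 2*q)/2 (Y(q) = -(q - 3)*(q + (-3 + q)*(-3))/2 = -(-3 + q)*(q + (9 - 3*q))/2 = -(-3 + q)*(9 - 2*q)/2)
(-93 + Y(t(6)))*(w(10) - 319) = (-93 + (27/2 + 1² - 15/2*1))*(15 - 319) = (-93 + (27/2 + 1 - 15/2))*(-304) = (-93 + 7)*(-304) = -86*(-304) = 26144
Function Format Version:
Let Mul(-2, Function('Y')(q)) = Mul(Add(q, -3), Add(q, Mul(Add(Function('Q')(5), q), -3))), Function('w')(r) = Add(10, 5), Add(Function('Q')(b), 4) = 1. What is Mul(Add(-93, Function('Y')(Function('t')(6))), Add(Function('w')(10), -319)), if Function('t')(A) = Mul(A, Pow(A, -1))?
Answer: 26144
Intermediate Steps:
Function('t')(A) = 1
Function('Q')(b) = -3 (Function('Q')(b) = Add(-4, 1) = -3)
Function('w')(r) = 15
Function('Y')(q) = Mul(Rational(-1, 2), Add(-3, q), Add(9, Mul(-2, q))) (Function('Y')(q) = Mul(Rational(-1, 2), Mul(Add(q, -3), Add(q, Mul(Add(-3, q), -3)))) = Mul(Rational(-1, 2), Mul(Add(-3, q), Add(q, Add(9, Mul(-3, q))))) = Mul(Rational(-1, 2), Mul(Add(-3, q), Add(9, Mul(-2, q)))) = Mul(Rational(-1, 2), Add(-3, q), Add(9, Mul(-2, q))))
Mul(Add(-93, Function('Y')(Function('t')(6))), Add(Function('w')(10), -319)) = Mul(Add(-93, Add(Rational(27, 2), Pow(1, 2), Mul(Rational(-15, 2), 1))), Add(15, -319)) = Mul(Add(-93, Add(Rational(27, 2), 1, Rational(-15, 2))), -304) = Mul(Add(-93, 7), -304) = Mul(-86, -304) = 26144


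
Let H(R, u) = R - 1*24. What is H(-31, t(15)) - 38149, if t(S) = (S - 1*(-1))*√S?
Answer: -38204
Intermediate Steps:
t(S) = √S*(1 + S) (t(S) = (S + 1)*√S = (1 + S)*√S = √S*(1 + S))
H(R, u) = -24 + R (H(R, u) = R - 24 = -24 + R)
H(-31, t(15)) - 38149 = (-24 - 31) - 38149 = -55 - 38149 = -38204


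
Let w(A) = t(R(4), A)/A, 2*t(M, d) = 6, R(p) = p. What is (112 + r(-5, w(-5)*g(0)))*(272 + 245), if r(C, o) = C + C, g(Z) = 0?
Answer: 52734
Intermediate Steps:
t(M, d) = 3 (t(M, d) = (½)*6 = 3)
w(A) = 3/A
r(C, o) = 2*C
(112 + r(-5, w(-5)*g(0)))*(272 + 245) = (112 + 2*(-5))*(272 + 245) = (112 - 10)*517 = 102*517 = 52734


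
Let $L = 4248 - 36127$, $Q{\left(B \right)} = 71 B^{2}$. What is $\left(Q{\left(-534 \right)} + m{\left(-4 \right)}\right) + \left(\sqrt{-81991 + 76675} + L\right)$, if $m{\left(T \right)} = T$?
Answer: $20214193 + 2 i \sqrt{1329} \approx 2.0214 \cdot 10^{7} + 72.911 i$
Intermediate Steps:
$L = -31879$
$\left(Q{\left(-534 \right)} + m{\left(-4 \right)}\right) + \left(\sqrt{-81991 + 76675} + L\right) = \left(71 \left(-534\right)^{2} - 4\right) - \left(31879 - \sqrt{-81991 + 76675}\right) = \left(71 \cdot 285156 - 4\right) - \left(31879 - \sqrt{-5316}\right) = \left(20246076 - 4\right) - \left(31879 - 2 i \sqrt{1329}\right) = 20246072 - \left(31879 - 2 i \sqrt{1329}\right) = 20214193 + 2 i \sqrt{1329}$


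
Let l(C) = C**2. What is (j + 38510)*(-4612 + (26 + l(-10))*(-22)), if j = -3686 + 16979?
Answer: -382513352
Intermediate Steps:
j = 13293
(j + 38510)*(-4612 + (26 + l(-10))*(-22)) = (13293 + 38510)*(-4612 + (26 + (-10)**2)*(-22)) = 51803*(-4612 + (26 + 100)*(-22)) = 51803*(-4612 + 126*(-22)) = 51803*(-4612 - 2772) = 51803*(-7384) = -382513352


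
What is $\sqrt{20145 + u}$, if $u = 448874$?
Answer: $\sqrt{469019} \approx 684.85$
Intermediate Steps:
$\sqrt{20145 + u} = \sqrt{20145 + 448874} = \sqrt{469019}$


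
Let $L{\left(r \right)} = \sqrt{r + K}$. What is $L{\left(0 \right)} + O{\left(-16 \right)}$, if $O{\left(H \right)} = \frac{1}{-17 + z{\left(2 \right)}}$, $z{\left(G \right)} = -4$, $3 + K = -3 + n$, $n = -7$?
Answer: $- \frac{1}{21} + i \sqrt{13} \approx -0.047619 + 3.6056 i$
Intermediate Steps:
$K = -13$ ($K = -3 - 10 = -13$)
$L{\left(r \right)} = \sqrt{-13 + r}$ ($L{\left(r \right)} = \sqrt{r - 13} = \sqrt{-13 + r}$)
$O{\left(H \right)} = - \frac{1}{21}$ ($O{\left(H \right)} = \frac{1}{-17 - 4} = \frac{1}{-21} = - \frac{1}{21}$)
$L{\left(0 \right)} + O{\left(-16 \right)} = \sqrt{-13 + 0} - \frac{1}{21} = \sqrt{-13} - \frac{1}{21} = i \sqrt{13} - \frac{1}{21} = - \frac{1}{21} + i \sqrt{13}$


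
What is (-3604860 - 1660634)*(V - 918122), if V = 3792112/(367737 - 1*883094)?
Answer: 2491444265330973004/515357 ≈ 4.8344e+12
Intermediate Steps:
V = -3792112/515357 (V = 3792112/(367737 - 883094) = 3792112/(-515357) = 3792112*(-1/515357) = -3792112/515357 ≈ -7.3582)
(-3604860 - 1660634)*(V - 918122) = (-3604860 - 1660634)*(-3792112/515357 - 918122) = -5265494*(-473164391666/515357) = 2491444265330973004/515357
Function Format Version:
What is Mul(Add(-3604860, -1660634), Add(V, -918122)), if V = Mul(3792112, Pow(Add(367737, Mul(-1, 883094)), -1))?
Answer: Rational(2491444265330973004, 515357) ≈ 4.8344e+12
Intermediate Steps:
V = Rational(-3792112, 515357) (V = Mul(3792112, Pow(Add(367737, -883094), -1)) = Mul(3792112, Pow(-515357, -1)) = Mul(3792112, Rational(-1, 515357)) = Rational(-3792112, 515357) ≈ -7.3582)
Mul(Add(-3604860, -1660634), Add(V, -918122)) = Mul(Add(-3604860, -1660634), Add(Rational(-3792112, 515357), -918122)) = Mul(-5265494, Rational(-473164391666, 515357)) = Rational(2491444265330973004, 515357)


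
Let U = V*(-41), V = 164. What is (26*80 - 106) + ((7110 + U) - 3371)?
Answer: -1011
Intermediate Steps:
U = -6724 (U = 164*(-41) = -6724)
(26*80 - 106) + ((7110 + U) - 3371) = (26*80 - 106) + ((7110 - 6724) - 3371) = (2080 - 106) + (386 - 3371) = 1974 - 2985 = -1011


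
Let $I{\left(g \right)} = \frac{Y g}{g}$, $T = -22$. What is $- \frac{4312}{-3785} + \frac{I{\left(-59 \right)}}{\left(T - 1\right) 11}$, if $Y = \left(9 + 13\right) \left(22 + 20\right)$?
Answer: $- \frac{218764}{87055} \approx -2.5129$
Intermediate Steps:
$Y = 924$ ($Y = 22 \cdot 42 = 924$)
$I{\left(g \right)} = 924$ ($I{\left(g \right)} = \frac{924 g}{g} = 924$)
$- \frac{4312}{-3785} + \frac{I{\left(-59 \right)}}{\left(T - 1\right) 11} = - \frac{4312}{-3785} + \frac{924}{\left(-22 - 1\right) 11} = \left(-4312\right) \left(- \frac{1}{3785}\right) + \frac{924}{\left(-23\right) 11} = \frac{4312}{3785} + \frac{924}{-253} = \frac{4312}{3785} + 924 \left(- \frac{1}{253}\right) = \frac{4312}{3785} - \frac{84}{23} = - \frac{218764}{87055}$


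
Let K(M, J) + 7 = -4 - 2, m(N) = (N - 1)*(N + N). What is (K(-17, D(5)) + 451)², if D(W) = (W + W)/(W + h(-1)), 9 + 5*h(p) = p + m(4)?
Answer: 191844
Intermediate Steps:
m(N) = 2*N*(-1 + N) (m(N) = (-1 + N)*(2*N) = 2*N*(-1 + N))
h(p) = 3 + p/5 (h(p) = -9/5 + (p + 2*4*(-1 + 4))/5 = -9/5 + (p + 2*4*3)/5 = -9/5 + (p + 24)/5 = -9/5 + (24 + p)/5 = -9/5 + (24/5 + p/5) = 3 + p/5)
D(W) = 2*W/(14/5 + W) (D(W) = (W + W)/(W + (3 + (⅕)*(-1))) = (2*W)/(W + (3 - ⅕)) = (2*W)/(W + 14/5) = (2*W)/(14/5 + W) = 2*W/(14/5 + W))
K(M, J) = -13 (K(M, J) = -7 + (-4 - 2) = -7 - 6 = -13)
(K(-17, D(5)) + 451)² = (-13 + 451)² = 438² = 191844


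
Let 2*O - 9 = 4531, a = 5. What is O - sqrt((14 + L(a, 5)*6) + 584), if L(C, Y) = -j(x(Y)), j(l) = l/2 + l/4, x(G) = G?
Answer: 2270 - sqrt(2302)/2 ≈ 2246.0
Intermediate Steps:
O = 2270 (O = 9/2 + (1/2)*4531 = 9/2 + 4531/2 = 2270)
j(l) = 3*l/4 (j(l) = l*(1/2) + l*(1/4) = l/2 + l/4 = 3*l/4)
L(C, Y) = -3*Y/4
O - sqrt((14 + L(a, 5)*6) + 584) = 2270 - sqrt((14 - 3/4*5*6) + 584) = 2270 - sqrt((14 - 15/4*6) + 584) = 2270 - sqrt((14 - 45/2) + 584) = 2270 - sqrt(-17/2 + 584) = 2270 - sqrt(1151/2) = 2270 - sqrt(2302)/2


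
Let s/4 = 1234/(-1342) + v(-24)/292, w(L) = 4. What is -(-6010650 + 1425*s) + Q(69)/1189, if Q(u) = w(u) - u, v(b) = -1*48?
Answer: 350424810386555/58240787 ≈ 6.0168e+6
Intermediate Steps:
v(b) = -48
Q(u) = 4 - u
s = -212372/48983 (s = 4*(1234/(-1342) - 48/292) = 4*(1234*(-1/1342) - 48*1/292) = 4*(-617/671 - 12/73) = 4*(-53093/48983) = -212372/48983 ≈ -4.3356)
-(-6010650 + 1425*s) + Q(69)/1189 = -1425/(1/(-212372/48983 - 4218)) + (4 - 1*69)/1189 = -1425/(1/(-206822666/48983)) + (4 - 69)*(1/1189) = -1425/(-48983/206822666) - 65*1/1189 = -1425*(-206822666/48983) - 65/1189 = 294722299050/48983 - 65/1189 = 350424810386555/58240787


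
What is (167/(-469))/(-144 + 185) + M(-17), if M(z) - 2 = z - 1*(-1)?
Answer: -269373/19229 ≈ -14.009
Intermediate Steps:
M(z) = 3 + z (M(z) = 2 + (z - 1*(-1)) = 2 + (z + 1) = 2 + (1 + z) = 3 + z)
(167/(-469))/(-144 + 185) + M(-17) = (167/(-469))/(-144 + 185) + (3 - 17) = (167*(-1/469))/41 - 14 = (1/41)*(-167/469) - 14 = -167/19229 - 14 = -269373/19229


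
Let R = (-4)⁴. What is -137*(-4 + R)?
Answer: -34524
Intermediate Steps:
R = 256
-137*(-4 + R) = -137*(-4 + 256) = -137*252 = -34524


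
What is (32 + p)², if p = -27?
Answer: 25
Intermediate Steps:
(32 + p)² = (32 - 27)² = 5² = 25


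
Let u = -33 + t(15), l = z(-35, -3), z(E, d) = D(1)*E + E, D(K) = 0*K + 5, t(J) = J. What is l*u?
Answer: 3780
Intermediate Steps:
D(K) = 5 (D(K) = 0 + 5 = 5)
z(E, d) = 6*E (z(E, d) = 5*E + E = 6*E)
l = -210 (l = 6*(-35) = -210)
u = -18 (u = -33 + 15 = -18)
l*u = -210*(-18) = 3780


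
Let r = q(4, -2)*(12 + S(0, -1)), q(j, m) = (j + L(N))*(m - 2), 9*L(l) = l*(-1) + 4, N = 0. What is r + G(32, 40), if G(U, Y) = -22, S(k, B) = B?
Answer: -1958/9 ≈ -217.56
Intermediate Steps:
L(l) = 4/9 - l/9 (L(l) = (l*(-1) + 4)/9 = (-l + 4)/9 = (4 - l)/9 = 4/9 - l/9)
q(j, m) = (-2 + m)*(4/9 + j) (q(j, m) = (j + (4/9 - ⅑*0))*(m - 2) = (j + (4/9 + 0))*(-2 + m) = (j + 4/9)*(-2 + m) = (4/9 + j)*(-2 + m) = (-2 + m)*(4/9 + j))
r = -1760/9 (r = (-8/9 - 2*4 + (4/9)*(-2) + 4*(-2))*(12 - 1) = (-8/9 - 8 - 8/9 - 8)*11 = -160/9*11 = -1760/9 ≈ -195.56)
r + G(32, 40) = -1760/9 - 22 = -1958/9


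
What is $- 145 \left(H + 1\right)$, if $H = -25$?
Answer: $3480$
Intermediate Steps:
$- 145 \left(H + 1\right) = - 145 \left(-25 + 1\right) = \left(-145\right) \left(-24\right) = 3480$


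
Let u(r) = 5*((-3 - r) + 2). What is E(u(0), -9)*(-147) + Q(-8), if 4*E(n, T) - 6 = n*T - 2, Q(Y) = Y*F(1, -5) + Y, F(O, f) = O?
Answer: -7267/4 ≈ -1816.8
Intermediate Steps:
u(r) = -5 - 5*r (u(r) = 5*(-1 - r) = -5 - 5*r)
Q(Y) = 2*Y (Q(Y) = Y*1 + Y = Y + Y = 2*Y)
E(n, T) = 1 + T*n/4 (E(n, T) = 3/2 + (n*T - 2)/4 = 3/2 + (T*n - 2)/4 = 3/2 + (-2 + T*n)/4 = 3/2 + (-½ + T*n/4) = 1 + T*n/4)
E(u(0), -9)*(-147) + Q(-8) = (1 + (¼)*(-9)*(-5 - 5*0))*(-147) + 2*(-8) = (1 + (¼)*(-9)*(-5 + 0))*(-147) - 16 = (1 + (¼)*(-9)*(-5))*(-147) - 16 = (1 + 45/4)*(-147) - 16 = (49/4)*(-147) - 16 = -7203/4 - 16 = -7267/4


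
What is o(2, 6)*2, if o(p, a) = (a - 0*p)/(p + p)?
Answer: 3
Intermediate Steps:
o(p, a) = a/(2*p) (o(p, a) = (a - 6*0)/((2*p)) = (a + 0)*(1/(2*p)) = a*(1/(2*p)) = a/(2*p))
o(2, 6)*2 = ((½)*6/2)*2 = ((½)*6*(½))*2 = (3/2)*2 = 3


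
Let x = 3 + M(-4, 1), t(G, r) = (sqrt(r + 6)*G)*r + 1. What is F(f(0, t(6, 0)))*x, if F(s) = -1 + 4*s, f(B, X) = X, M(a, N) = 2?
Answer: 15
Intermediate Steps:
t(G, r) = 1 + G*r*sqrt(6 + r) (t(G, r) = (sqrt(6 + r)*G)*r + 1 = (G*sqrt(6 + r))*r + 1 = G*r*sqrt(6 + r) + 1 = 1 + G*r*sqrt(6 + r))
x = 5 (x = 3 + 2 = 5)
F(f(0, t(6, 0)))*x = (-1 + 4*(1 + 6*0*sqrt(6 + 0)))*5 = (-1 + 4*(1 + 6*0*sqrt(6)))*5 = (-1 + 4*(1 + 0))*5 = (-1 + 4*1)*5 = (-1 + 4)*5 = 3*5 = 15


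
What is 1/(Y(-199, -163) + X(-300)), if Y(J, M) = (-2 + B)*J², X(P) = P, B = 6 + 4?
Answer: 1/316508 ≈ 3.1595e-6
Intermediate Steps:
B = 10
Y(J, M) = 8*J² (Y(J, M) = (-2 + 10)*J² = 8*J²)
1/(Y(-199, -163) + X(-300)) = 1/(8*(-199)² - 300) = 1/(8*39601 - 300) = 1/(316808 - 300) = 1/316508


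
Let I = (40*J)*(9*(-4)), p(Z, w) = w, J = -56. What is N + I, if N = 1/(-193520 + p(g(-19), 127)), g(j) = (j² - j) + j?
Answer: 15595211519/193393 ≈ 80640.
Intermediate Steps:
g(j) = j²
I = 80640 (I = (40*(-56))*(9*(-4)) = -2240*(-36) = 80640)
N = -1/193393 (N = 1/(-193520 + 127) = 1/(-193393) = -1/193393 ≈ -5.1708e-6)
N + I = -1/193393 + 80640 = 15595211519/193393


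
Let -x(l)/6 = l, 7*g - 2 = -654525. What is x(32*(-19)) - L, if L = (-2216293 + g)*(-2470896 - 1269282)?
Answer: -60473344740636/7 ≈ -8.6390e+12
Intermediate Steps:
g = -654523/7 (g = 2/7 + (⅐)*(-654525) = 2/7 - 654525/7 = -654523/7 ≈ -93503.)
x(l) = -6*l
L = 60473344766172/7 (L = (-2216293 - 654523/7)*(-2470896 - 1269282) = -16168574/7*(-3740178) = 60473344766172/7 ≈ 8.6390e+12)
x(32*(-19)) - L = -192*(-19) - 1*60473344766172/7 = -6*(-608) - 60473344766172/7 = 3648 - 60473344766172/7 = -60473344740636/7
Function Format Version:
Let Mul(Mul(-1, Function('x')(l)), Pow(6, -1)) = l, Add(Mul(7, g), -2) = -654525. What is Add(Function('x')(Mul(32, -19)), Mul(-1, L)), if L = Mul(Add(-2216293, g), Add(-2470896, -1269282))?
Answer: Rational(-60473344740636, 7) ≈ -8.6390e+12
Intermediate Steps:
g = Rational(-654523, 7) (g = Add(Rational(2, 7), Mul(Rational(1, 7), -654525)) = Add(Rational(2, 7), Rational(-654525, 7)) = Rational(-654523, 7) ≈ -93503.)
Function('x')(l) = Mul(-6, l)
L = Rational(60473344766172, 7) (L = Mul(Add(-2216293, Rational(-654523, 7)), Add(-2470896, -1269282)) = Mul(Rational(-16168574, 7), -3740178) = Rational(60473344766172, 7) ≈ 8.6390e+12)
Add(Function('x')(Mul(32, -19)), Mul(-1, L)) = Add(Mul(-6, Mul(32, -19)), Mul(-1, Rational(60473344766172, 7))) = Add(Mul(-6, -608), Rational(-60473344766172, 7)) = Add(3648, Rational(-60473344766172, 7)) = Rational(-60473344740636, 7)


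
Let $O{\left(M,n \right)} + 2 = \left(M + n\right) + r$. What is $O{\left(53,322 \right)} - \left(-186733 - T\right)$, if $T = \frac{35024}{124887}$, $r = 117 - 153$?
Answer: $\frac{23362646114}{124887} \approx 1.8707 \cdot 10^{5}$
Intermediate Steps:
$r = -36$ ($r = 117 - 153 = -36$)
$O{\left(M,n \right)} = -38 + M + n$ ($O{\left(M,n \right)} = -2 - \left(36 - M - n\right) = -2 + \left(-36 + M + n\right) = -38 + M + n$)
$T = \frac{35024}{124887}$ ($T = 35024 \cdot \frac{1}{124887} = \frac{35024}{124887} \approx 0.28045$)
$O{\left(53,322 \right)} - \left(-186733 - T\right) = \left(-38 + 53 + 322\right) - \left(-186733 - \frac{35024}{124887}\right) = 337 - \left(-186733 - \frac{35024}{124887}\right) = 337 - - \frac{23320559195}{124887} = 337 + \frac{23320559195}{124887} = \frac{23362646114}{124887}$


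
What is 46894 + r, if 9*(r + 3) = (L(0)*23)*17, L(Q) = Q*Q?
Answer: 46891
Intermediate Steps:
L(Q) = Q²
r = -3 (r = -3 + ((0²*23)*17)/9 = -3 + ((0*23)*17)/9 = -3 + (0*17)/9 = -3 + (⅑)*0 = -3 + 0 = -3)
46894 + r = 46894 - 3 = 46891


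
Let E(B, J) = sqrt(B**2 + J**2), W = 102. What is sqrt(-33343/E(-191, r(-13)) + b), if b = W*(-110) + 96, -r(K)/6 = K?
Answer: sqrt(-20154232098900 - 1419244795*sqrt(42565))/42565 ≈ 106.23*I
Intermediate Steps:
r(K) = -6*K
b = -11124 (b = 102*(-110) + 96 = -11220 + 96 = -11124)
sqrt(-33343/E(-191, r(-13)) + b) = sqrt(-33343/sqrt((-191)**2 + (-6*(-13))**2) - 11124) = sqrt(-33343/sqrt(36481 + 78**2) - 11124) = sqrt(-33343/sqrt(36481 + 6084) - 11124) = sqrt(-33343*sqrt(42565)/42565 - 11124) = sqrt(-11124 - 33343*sqrt(42565)/42565)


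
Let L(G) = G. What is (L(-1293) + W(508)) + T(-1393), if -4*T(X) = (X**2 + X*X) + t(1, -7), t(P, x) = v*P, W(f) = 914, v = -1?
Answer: -3882413/4 ≈ -9.7060e+5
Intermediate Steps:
t(P, x) = -P
T(X) = 1/4 - X**2/2 (T(X) = -((X**2 + X*X) - 1*1)/4 = -((X**2 + X**2) - 1)/4 = -(2*X**2 - 1)/4 = -(-1 + 2*X**2)/4 = 1/4 - X**2/2)
(L(-1293) + W(508)) + T(-1393) = (-1293 + 914) + (1/4 - 1/2*(-1393)**2) = -379 + (1/4 - 1/2*1940449) = -379 + (1/4 - 1940449/2) = -379 - 3880897/4 = -3882413/4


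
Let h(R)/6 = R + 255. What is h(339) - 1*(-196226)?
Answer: 199790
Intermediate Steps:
h(R) = 1530 + 6*R (h(R) = 6*(R + 255) = 6*(255 + R) = 1530 + 6*R)
h(339) - 1*(-196226) = (1530 + 6*339) - 1*(-196226) = (1530 + 2034) + 196226 = 3564 + 196226 = 199790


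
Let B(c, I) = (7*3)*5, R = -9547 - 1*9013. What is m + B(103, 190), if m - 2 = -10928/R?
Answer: 124803/1160 ≈ 107.59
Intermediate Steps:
R = -18560 (R = -9547 - 9013 = -18560)
B(c, I) = 105 (B(c, I) = 21*5 = 105)
m = 3003/1160 (m = 2 - 10928/(-18560) = 2 - 10928*(-1/18560) = 2 + 683/1160 = 3003/1160 ≈ 2.5888)
m + B(103, 190) = 3003/1160 + 105 = 124803/1160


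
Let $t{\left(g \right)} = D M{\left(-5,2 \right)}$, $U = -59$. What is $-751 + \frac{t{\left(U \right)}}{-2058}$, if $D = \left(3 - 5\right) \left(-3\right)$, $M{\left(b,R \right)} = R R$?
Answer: $- \frac{257597}{343} \approx -751.01$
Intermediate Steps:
$M{\left(b,R \right)} = R^{2}$
$D = 6$ ($D = \left(-2\right) \left(-3\right) = 6$)
$t{\left(g \right)} = 24$ ($t{\left(g \right)} = 6 \cdot 2^{2} = 6 \cdot 4 = 24$)
$-751 + \frac{t{\left(U \right)}}{-2058} = -751 + \frac{24}{-2058} = -751 + 24 \left(- \frac{1}{2058}\right) = -751 - \frac{4}{343} = - \frac{257597}{343}$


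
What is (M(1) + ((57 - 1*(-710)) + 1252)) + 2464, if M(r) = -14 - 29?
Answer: 4440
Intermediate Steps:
M(r) = -43
(M(1) + ((57 - 1*(-710)) + 1252)) + 2464 = (-43 + ((57 - 1*(-710)) + 1252)) + 2464 = (-43 + ((57 + 710) + 1252)) + 2464 = (-43 + (767 + 1252)) + 2464 = (-43 + 2019) + 2464 = 1976 + 2464 = 4440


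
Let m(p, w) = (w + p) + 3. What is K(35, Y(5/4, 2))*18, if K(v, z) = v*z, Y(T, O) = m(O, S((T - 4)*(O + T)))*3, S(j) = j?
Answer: -59535/8 ≈ -7441.9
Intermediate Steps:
m(p, w) = 3 + p + w (m(p, w) = (p + w) + 3 = 3 + p + w)
Y(T, O) = 9 + 3*O + 3*(-4 + T)*(O + T) (Y(T, O) = (3 + O + (T - 4)*(O + T))*3 = (3 + O + (-4 + T)*(O + T))*3 = 9 + 3*O + 3*(-4 + T)*(O + T))
K(35, Y(5/4, 2))*18 = (35*(9 - 60/4 - 9*2 + 3*(5/4)² + 3*2*(5/4)))*18 = (35*(9 - 60/4 - 18 + 3*(5*(¼))² + 3*2*(5*(¼))))*18 = (35*(9 - 12*5/4 - 18 + 3*(5/4)² + 3*2*(5/4)))*18 = (35*(9 - 15 - 18 + 3*(25/16) + 15/2))*18 = (35*(9 - 15 - 18 + 75/16 + 15/2))*18 = (35*(-189/16))*18 = -6615/16*18 = -59535/8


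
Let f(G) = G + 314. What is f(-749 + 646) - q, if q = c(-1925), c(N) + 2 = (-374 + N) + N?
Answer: 4437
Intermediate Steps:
c(N) = -376 + 2*N (c(N) = -2 + ((-374 + N) + N) = -2 + (-374 + 2*N) = -376 + 2*N)
f(G) = 314 + G
q = -4226 (q = -376 + 2*(-1925) = -376 - 3850 = -4226)
f(-749 + 646) - q = (314 + (-749 + 646)) - 1*(-4226) = (314 - 103) + 4226 = 211 + 4226 = 4437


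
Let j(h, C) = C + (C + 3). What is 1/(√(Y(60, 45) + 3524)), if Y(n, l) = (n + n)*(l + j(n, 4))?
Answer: √2561/5122 ≈ 0.0098802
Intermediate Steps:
j(h, C) = 3 + 2*C (j(h, C) = C + (3 + C) = 3 + 2*C)
Y(n, l) = 2*n*(11 + l) (Y(n, l) = (n + n)*(l + (3 + 2*4)) = (2*n)*(l + (3 + 8)) = (2*n)*(l + 11) = (2*n)*(11 + l) = 2*n*(11 + l))
1/(√(Y(60, 45) + 3524)) = 1/(√(2*60*(11 + 45) + 3524)) = 1/(√(2*60*56 + 3524)) = 1/(√(6720 + 3524)) = 1/(√10244) = 1/(2*√2561) = √2561/5122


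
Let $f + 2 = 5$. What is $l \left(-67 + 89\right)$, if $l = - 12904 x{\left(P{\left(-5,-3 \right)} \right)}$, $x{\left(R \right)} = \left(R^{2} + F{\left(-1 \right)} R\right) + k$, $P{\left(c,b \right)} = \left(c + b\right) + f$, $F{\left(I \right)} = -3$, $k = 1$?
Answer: $-11639408$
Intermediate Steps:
$f = 3$ ($f = -2 + 5 = 3$)
$P{\left(c,b \right)} = 3 + b + c$ ($P{\left(c,b \right)} = \left(c + b\right) + 3 = \left(b + c\right) + 3 = 3 + b + c$)
$x{\left(R \right)} = 1 + R^{2} - 3 R$ ($x{\left(R \right)} = \left(R^{2} - 3 R\right) + 1 = 1 + R^{2} - 3 R$)
$l = -529064$ ($l = - 12904 \left(1 + \left(3 - 3 - 5\right)^{2} - 3 \left(3 - 3 - 5\right)\right) = - 12904 \left(1 + \left(-5\right)^{2} - -15\right) = - 12904 \left(1 + 25 + 15\right) = \left(-12904\right) 41 = -529064$)
$l \left(-67 + 89\right) = - 529064 \left(-67 + 89\right) = \left(-529064\right) 22 = -11639408$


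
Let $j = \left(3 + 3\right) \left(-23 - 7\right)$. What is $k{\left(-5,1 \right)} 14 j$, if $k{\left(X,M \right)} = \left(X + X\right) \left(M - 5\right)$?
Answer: $-100800$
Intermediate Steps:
$k{\left(X,M \right)} = 2 X \left(-5 + M\right)$
$j = -180$ ($j = 6 \left(-30\right) = -180$)
$k{\left(-5,1 \right)} 14 j = 2 \left(-5\right) \left(-5 + 1\right) 14 \left(-180\right) = 2 \left(-5\right) \left(-4\right) 14 \left(-180\right) = 40 \cdot 14 \left(-180\right) = 560 \left(-180\right) = -100800$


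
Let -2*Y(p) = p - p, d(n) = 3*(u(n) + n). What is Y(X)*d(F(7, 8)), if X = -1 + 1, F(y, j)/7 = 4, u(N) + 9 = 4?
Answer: 0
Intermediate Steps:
u(N) = -5 (u(N) = -9 + 4 = -5)
F(y, j) = 28 (F(y, j) = 7*4 = 28)
d(n) = -15 + 3*n (d(n) = 3*(-5 + n) = -15 + 3*n)
X = 0
Y(p) = 0 (Y(p) = -(p - p)/2 = -½*0 = 0)
Y(X)*d(F(7, 8)) = 0*(-15 + 3*28) = 0*(-15 + 84) = 0*69 = 0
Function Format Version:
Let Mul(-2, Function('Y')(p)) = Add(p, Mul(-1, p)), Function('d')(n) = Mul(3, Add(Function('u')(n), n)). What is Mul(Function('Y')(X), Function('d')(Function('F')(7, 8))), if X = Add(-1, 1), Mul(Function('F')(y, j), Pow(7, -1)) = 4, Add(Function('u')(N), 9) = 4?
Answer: 0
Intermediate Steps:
Function('u')(N) = -5 (Function('u')(N) = Add(-9, 4) = -5)
Function('F')(y, j) = 28 (Function('F')(y, j) = Mul(7, 4) = 28)
Function('d')(n) = Add(-15, Mul(3, n)) (Function('d')(n) = Mul(3, Add(-5, n)) = Add(-15, Mul(3, n)))
X = 0
Function('Y')(p) = 0 (Function('Y')(p) = Mul(Rational(-1, 2), Add(p, Mul(-1, p))) = Mul(Rational(-1, 2), 0) = 0)
Mul(Function('Y')(X), Function('d')(Function('F')(7, 8))) = Mul(0, Add(-15, Mul(3, 28))) = Mul(0, Add(-15, 84)) = Mul(0, 69) = 0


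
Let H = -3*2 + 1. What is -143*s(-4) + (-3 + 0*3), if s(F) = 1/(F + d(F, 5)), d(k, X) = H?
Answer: 116/9 ≈ 12.889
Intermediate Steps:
H = -5 (H = -6 + 1 = -5)
d(k, X) = -5
s(F) = 1/(-5 + F) (s(F) = 1/(F - 5) = 1/(-5 + F))
-143*s(-4) + (-3 + 0*3) = -143/(-5 - 4) + (-3 + 0*3) = -143/(-9) + (-3 + 0) = -143*(-1/9) - 3 = 143/9 - 3 = 116/9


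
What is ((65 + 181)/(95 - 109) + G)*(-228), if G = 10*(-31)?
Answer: 522804/7 ≈ 74686.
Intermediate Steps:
G = -310
((65 + 181)/(95 - 109) + G)*(-228) = ((65 + 181)/(95 - 109) - 310)*(-228) = (246/(-14) - 310)*(-228) = (246*(-1/14) - 310)*(-228) = (-123/7 - 310)*(-228) = -2293/7*(-228) = 522804/7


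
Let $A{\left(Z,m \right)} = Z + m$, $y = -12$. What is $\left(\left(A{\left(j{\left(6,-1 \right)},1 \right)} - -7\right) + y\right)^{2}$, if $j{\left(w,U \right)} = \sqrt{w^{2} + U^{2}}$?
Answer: $\left(4 - \sqrt{37}\right)^{2} \approx 4.3379$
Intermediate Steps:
$j{\left(w,U \right)} = \sqrt{U^{2} + w^{2}}$
$\left(\left(A{\left(j{\left(6,-1 \right)},1 \right)} - -7\right) + y\right)^{2} = \left(\left(\left(\sqrt{\left(-1\right)^{2} + 6^{2}} + 1\right) - -7\right) - 12\right)^{2} = \left(\left(\left(\sqrt{1 + 36} + 1\right) + 7\right) - 12\right)^{2} = \left(\left(\left(\sqrt{37} + 1\right) + 7\right) - 12\right)^{2} = \left(\left(\left(1 + \sqrt{37}\right) + 7\right) - 12\right)^{2} = \left(\left(8 + \sqrt{37}\right) - 12\right)^{2} = \left(-4 + \sqrt{37}\right)^{2}$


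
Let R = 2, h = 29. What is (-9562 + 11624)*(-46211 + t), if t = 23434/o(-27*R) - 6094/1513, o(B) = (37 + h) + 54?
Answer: -4307180243369/45390 ≈ -9.4893e+7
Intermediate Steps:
o(B) = 120 (o(B) = (37 + 29) + 54 = 66 + 54 = 120)
t = 17362181/90780 (t = 23434/120 - 6094/1513 = 23434*(1/120) - 6094*1/1513 = 11717/60 - 6094/1513 = 17362181/90780 ≈ 191.26)
(-9562 + 11624)*(-46211 + t) = (-9562 + 11624)*(-46211 + 17362181/90780) = 2062*(-4177672399/90780) = -4307180243369/45390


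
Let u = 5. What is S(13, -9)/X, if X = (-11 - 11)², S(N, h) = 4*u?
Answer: 5/121 ≈ 0.041322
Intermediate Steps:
S(N, h) = 20 (S(N, h) = 4*5 = 20)
X = 484 (X = (-22)² = 484)
S(13, -9)/X = 20/484 = 20*(1/484) = 5/121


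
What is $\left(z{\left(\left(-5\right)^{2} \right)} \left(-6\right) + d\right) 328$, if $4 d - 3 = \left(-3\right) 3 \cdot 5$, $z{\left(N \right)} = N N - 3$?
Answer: $-1227540$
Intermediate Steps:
$z{\left(N \right)} = -3 + N^{2}$ ($z{\left(N \right)} = N^{2} - 3 = -3 + N^{2}$)
$d = - \frac{21}{2}$ ($d = \frac{3}{4} + \frac{\left(-3\right) 3 \cdot 5}{4} = \frac{3}{4} + \frac{\left(-9\right) 5}{4} = \frac{3}{4} + \frac{1}{4} \left(-45\right) = \frac{3}{4} - \frac{45}{4} = - \frac{21}{2} \approx -10.5$)
$\left(z{\left(\left(-5\right)^{2} \right)} \left(-6\right) + d\right) 328 = \left(\left(-3 + \left(\left(-5\right)^{2}\right)^{2}\right) \left(-6\right) - \frac{21}{2}\right) 328 = \left(\left(-3 + 25^{2}\right) \left(-6\right) - \frac{21}{2}\right) 328 = \left(\left(-3 + 625\right) \left(-6\right) - \frac{21}{2}\right) 328 = \left(622 \left(-6\right) - \frac{21}{2}\right) 328 = \left(-3732 - \frac{21}{2}\right) 328 = \left(- \frac{7485}{2}\right) 328 = -1227540$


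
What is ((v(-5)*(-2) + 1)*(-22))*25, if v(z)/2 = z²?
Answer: 54450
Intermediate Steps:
v(z) = 2*z²
((v(-5)*(-2) + 1)*(-22))*25 = (((2*(-5)²)*(-2) + 1)*(-22))*25 = (((2*25)*(-2) + 1)*(-22))*25 = ((50*(-2) + 1)*(-22))*25 = ((-100 + 1)*(-22))*25 = -99*(-22)*25 = 2178*25 = 54450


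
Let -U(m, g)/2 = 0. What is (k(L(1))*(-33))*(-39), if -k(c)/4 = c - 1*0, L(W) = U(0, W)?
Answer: 0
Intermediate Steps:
U(m, g) = 0 (U(m, g) = -2*0 = 0)
L(W) = 0
k(c) = -4*c (k(c) = -4*(c - 1*0) = -4*(c + 0) = -4*c)
(k(L(1))*(-33))*(-39) = (-4*0*(-33))*(-39) = (0*(-33))*(-39) = 0*(-39) = 0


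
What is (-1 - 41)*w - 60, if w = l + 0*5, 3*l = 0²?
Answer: -60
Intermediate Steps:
l = 0 (l = (⅓)*0² = (⅓)*0 = 0)
w = 0 (w = 0 + 0*5 = 0 + 0 = 0)
(-1 - 41)*w - 60 = (-1 - 41)*0 - 60 = -42*0 - 60 = 0 - 60 = -60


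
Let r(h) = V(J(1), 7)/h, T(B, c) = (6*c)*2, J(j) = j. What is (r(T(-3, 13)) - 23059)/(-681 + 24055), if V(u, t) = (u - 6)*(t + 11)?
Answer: -599549/607724 ≈ -0.98655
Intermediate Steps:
T(B, c) = 12*c
V(u, t) = (-6 + u)*(11 + t)
r(h) = -90/h (r(h) = (-66 - 6*7 + 11*1 + 7*1)/h = (-66 - 42 + 11 + 7)/h = -90/h)
(r(T(-3, 13)) - 23059)/(-681 + 24055) = (-90/(12*13) - 23059)/(-681 + 24055) = (-90/156 - 23059)/23374 = (-90*1/156 - 23059)*(1/23374) = (-15/26 - 23059)*(1/23374) = -599549/26*1/23374 = -599549/607724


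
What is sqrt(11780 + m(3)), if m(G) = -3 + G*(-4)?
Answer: sqrt(11765) ≈ 108.47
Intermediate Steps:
m(G) = -3 - 4*G
sqrt(11780 + m(3)) = sqrt(11780 + (-3 - 4*3)) = sqrt(11780 + (-3 - 12)) = sqrt(11780 - 15) = sqrt(11765)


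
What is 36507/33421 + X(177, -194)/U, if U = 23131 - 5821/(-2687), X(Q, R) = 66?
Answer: 379193152618/346234976063 ≈ 1.0952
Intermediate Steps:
U = 62158818/2687 (U = 23131 - 5821*(-1)/2687 = 23131 - 1*(-5821/2687) = 23131 + 5821/2687 = 62158818/2687 ≈ 23133.)
36507/33421 + X(177, -194)/U = 36507/33421 + 66/(62158818/2687) = 36507*(1/33421) + 66*(2687/62158818) = 36507/33421 + 29557/10359803 = 379193152618/346234976063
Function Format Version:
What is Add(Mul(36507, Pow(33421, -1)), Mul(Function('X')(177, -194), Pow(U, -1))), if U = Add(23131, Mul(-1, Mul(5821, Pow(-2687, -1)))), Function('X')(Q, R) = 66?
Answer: Rational(379193152618, 346234976063) ≈ 1.0952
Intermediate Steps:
U = Rational(62158818, 2687) (U = Add(23131, Mul(-1, Mul(5821, Rational(-1, 2687)))) = Add(23131, Mul(-1, Rational(-5821, 2687))) = Add(23131, Rational(5821, 2687)) = Rational(62158818, 2687) ≈ 23133.)
Add(Mul(36507, Pow(33421, -1)), Mul(Function('X')(177, -194), Pow(U, -1))) = Add(Mul(36507, Pow(33421, -1)), Mul(66, Pow(Rational(62158818, 2687), -1))) = Add(Mul(36507, Rational(1, 33421)), Mul(66, Rational(2687, 62158818))) = Add(Rational(36507, 33421), Rational(29557, 10359803)) = Rational(379193152618, 346234976063)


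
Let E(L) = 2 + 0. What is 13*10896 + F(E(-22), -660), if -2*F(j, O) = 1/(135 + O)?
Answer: 148730401/1050 ≈ 1.4165e+5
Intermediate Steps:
E(L) = 2
F(j, O) = -1/(2*(135 + O))
13*10896 + F(E(-22), -660) = 13*10896 - 1/(270 + 2*(-660)) = 141648 - 1/(270 - 1320) = 141648 - 1/(-1050) = 141648 - 1*(-1/1050) = 141648 + 1/1050 = 148730401/1050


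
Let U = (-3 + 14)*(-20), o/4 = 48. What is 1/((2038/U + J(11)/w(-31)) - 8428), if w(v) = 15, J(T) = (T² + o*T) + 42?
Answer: -330/2734247 ≈ -0.00012069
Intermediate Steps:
o = 192 (o = 4*48 = 192)
J(T) = 42 + T² + 192*T (J(T) = (T² + 192*T) + 42 = 42 + T² + 192*T)
U = -220 (U = 11*(-20) = -220)
1/((2038/U + J(11)/w(-31)) - 8428) = 1/((2038/(-220) + (42 + 11² + 192*11)/15) - 8428) = 1/((2038*(-1/220) + (42 + 121 + 2112)*(1/15)) - 8428) = 1/((-1019/110 + 2275*(1/15)) - 8428) = 1/((-1019/110 + 455/3) - 8428) = 1/(46993/330 - 8428) = 1/(-2734247/330) = -330/2734247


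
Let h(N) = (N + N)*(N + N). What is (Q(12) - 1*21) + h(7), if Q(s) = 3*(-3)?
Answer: 166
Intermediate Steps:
Q(s) = -9
h(N) = 4*N**2 (h(N) = (2*N)*(2*N) = 4*N**2)
(Q(12) - 1*21) + h(7) = (-9 - 1*21) + 4*7**2 = (-9 - 21) + 4*49 = -30 + 196 = 166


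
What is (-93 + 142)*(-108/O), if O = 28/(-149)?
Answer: 28161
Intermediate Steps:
O = -28/149 (O = 28*(-1/149) = -28/149 ≈ -0.18792)
(-93 + 142)*(-108/O) = (-93 + 142)*(-108/(-28/149)) = 49*(-108*(-149/28)) = 49*(4023/7) = 28161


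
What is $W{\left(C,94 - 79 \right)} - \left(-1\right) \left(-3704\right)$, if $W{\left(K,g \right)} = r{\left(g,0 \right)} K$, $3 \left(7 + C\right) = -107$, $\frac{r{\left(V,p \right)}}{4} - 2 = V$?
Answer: $- \frac{19816}{3} \approx -6605.3$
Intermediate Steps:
$r{\left(V,p \right)} = 8 + 4 V$
$C = - \frac{128}{3}$ ($C = -7 + \frac{1}{3} \left(-107\right) = -7 - \frac{107}{3} = - \frac{128}{3} \approx -42.667$)
$W{\left(K,g \right)} = K \left(8 + 4 g\right)$ ($W{\left(K,g \right)} = \left(8 + 4 g\right) K = K \left(8 + 4 g\right)$)
$W{\left(C,94 - 79 \right)} - \left(-1\right) \left(-3704\right) = 4 \left(- \frac{128}{3}\right) \left(2 + \left(94 - 79\right)\right) - \left(-1\right) \left(-3704\right) = 4 \left(- \frac{128}{3}\right) \left(2 + \left(94 - 79\right)\right) - 3704 = 4 \left(- \frac{128}{3}\right) \left(2 + 15\right) - 3704 = 4 \left(- \frac{128}{3}\right) 17 - 3704 = - \frac{8704}{3} - 3704 = - \frac{19816}{3}$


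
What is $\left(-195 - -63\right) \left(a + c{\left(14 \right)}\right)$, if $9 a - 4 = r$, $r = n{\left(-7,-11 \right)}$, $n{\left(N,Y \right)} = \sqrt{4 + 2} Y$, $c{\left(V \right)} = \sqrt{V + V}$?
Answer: $- \frac{176}{3} - 264 \sqrt{7} + \frac{484 \sqrt{6}}{3} \approx -361.96$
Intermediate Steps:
$c{\left(V \right)} = \sqrt{2} \sqrt{V}$ ($c{\left(V \right)} = \sqrt{2 V} = \sqrt{2} \sqrt{V}$)
$n{\left(N,Y \right)} = Y \sqrt{6}$ ($n{\left(N,Y \right)} = \sqrt{6} Y = Y \sqrt{6}$)
$r = - 11 \sqrt{6} \approx -26.944$
$a = \frac{4}{9} - \frac{11 \sqrt{6}}{9}$ ($a = \frac{4}{9} + \frac{\left(-11\right) \sqrt{6}}{9} = \frac{4}{9} - \frac{11 \sqrt{6}}{9} \approx -2.5494$)
$\left(-195 - -63\right) \left(a + c{\left(14 \right)}\right) = \left(-195 - -63\right) \left(\left(\frac{4}{9} - \frac{11 \sqrt{6}}{9}\right) + \sqrt{2} \sqrt{14}\right) = \left(-195 + 63\right) \left(\left(\frac{4}{9} - \frac{11 \sqrt{6}}{9}\right) + 2 \sqrt{7}\right) = - 132 \left(\frac{4}{9} + 2 \sqrt{7} - \frac{11 \sqrt{6}}{9}\right) = - \frac{176}{3} - 264 \sqrt{7} + \frac{484 \sqrt{6}}{3}$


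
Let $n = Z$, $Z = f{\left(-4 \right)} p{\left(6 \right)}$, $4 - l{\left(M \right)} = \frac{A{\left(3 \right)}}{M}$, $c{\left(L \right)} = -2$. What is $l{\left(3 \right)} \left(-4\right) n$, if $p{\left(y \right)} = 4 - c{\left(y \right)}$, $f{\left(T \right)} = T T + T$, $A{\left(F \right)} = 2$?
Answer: $-960$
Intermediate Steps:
$f{\left(T \right)} = T + T^{2}$ ($f{\left(T \right)} = T^{2} + T = T + T^{2}$)
$p{\left(y \right)} = 6$ ($p{\left(y \right)} = 4 - -2 = 4 + 2 = 6$)
$l{\left(M \right)} = 4 - \frac{2}{M}$
$Z = 72$ ($Z = - 4 \left(1 - 4\right) 6 = \left(-4\right) \left(-3\right) 6 = 12 \cdot 6 = 72$)
$n = 72$
$l{\left(3 \right)} \left(-4\right) n = \left(4 - \frac{2}{3}\right) \left(-4\right) 72 = \frac{10}{3} \left(-4\right) 72 = \left(- \frac{40}{3}\right) 72 = -960$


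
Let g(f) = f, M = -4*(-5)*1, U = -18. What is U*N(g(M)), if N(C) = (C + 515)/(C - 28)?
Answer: 4815/4 ≈ 1203.8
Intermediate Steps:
M = 20 (M = 20*1 = 20)
N(C) = (515 + C)/(-28 + C)
U*N(g(M)) = -18*(515 + 20)/(-28 + 20) = -18*535/(-8) = -(-9)*535/4 = -18*(-535/8) = 4815/4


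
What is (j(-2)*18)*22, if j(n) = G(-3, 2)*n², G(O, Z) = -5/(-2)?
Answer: 3960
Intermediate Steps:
G(O, Z) = 5/2 (G(O, Z) = -5*(-½) = 5/2)
j(n) = 5*n²/2
(j(-2)*18)*22 = (((5/2)*(-2)²)*18)*22 = (((5/2)*4)*18)*22 = (10*18)*22 = 180*22 = 3960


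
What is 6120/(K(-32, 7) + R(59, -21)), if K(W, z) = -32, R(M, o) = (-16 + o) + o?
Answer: -68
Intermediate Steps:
R(M, o) = -16 + 2*o
6120/(K(-32, 7) + R(59, -21)) = 6120/(-32 + (-16 + 2*(-21))) = 6120/(-32 + (-16 - 42)) = 6120/(-32 - 58) = 6120/(-90) = 6120*(-1/90) = -68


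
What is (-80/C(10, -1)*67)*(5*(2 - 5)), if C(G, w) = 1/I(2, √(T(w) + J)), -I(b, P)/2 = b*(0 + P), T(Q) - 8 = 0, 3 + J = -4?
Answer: -321600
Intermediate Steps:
J = -7 (J = -3 - 4 = -7)
T(Q) = 8 (T(Q) = 8 + 0 = 8)
I(b, P) = -2*P*b (I(b, P) = -2*b*(0 + P) = -2*b*P = -2*P*b)
C(G, w) = -¼ (C(G, w) = 1/(-2*√(8 - 7)*2) = 1/(-2*√1*2) = 1/(-2*1*2) = 1/(-4) = -¼)
(-80/C(10, -1)*67)*(5*(2 - 5)) = (-80/(-¼)*67)*(5*(2 - 5)) = (-80*(-4)*67)*(5*(-3)) = (320*67)*(-15) = 21440*(-15) = -321600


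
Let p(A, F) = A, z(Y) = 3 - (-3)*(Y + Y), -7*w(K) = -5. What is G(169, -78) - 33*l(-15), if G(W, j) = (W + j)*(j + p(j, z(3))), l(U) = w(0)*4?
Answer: -100032/7 ≈ -14290.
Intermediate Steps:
w(K) = 5/7 (w(K) = -⅐*(-5) = 5/7)
z(Y) = 3 + 6*Y (z(Y) = 3 - (-3)*2*Y = 3 - (-6)*Y = 3 + 6*Y)
l(U) = 20/7 (l(U) = (5/7)*4 = 20/7)
G(W, j) = 2*j*(W + j) (G(W, j) = (W + j)*(j + j) = (W + j)*(2*j) = 2*j*(W + j))
G(169, -78) - 33*l(-15) = 2*(-78)*(169 - 78) - 33*20/7 = 2*(-78)*91 - 1*660/7 = -14196 - 660/7 = -100032/7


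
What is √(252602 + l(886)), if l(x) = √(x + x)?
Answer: √(252602 + 2*√443) ≈ 502.64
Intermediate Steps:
l(x) = √2*√x (l(x) = √(2*x) = √2*√x)
√(252602 + l(886)) = √(252602 + √2*√886) = √(252602 + 2*√443)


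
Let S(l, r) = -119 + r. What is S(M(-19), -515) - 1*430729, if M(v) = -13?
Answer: -431363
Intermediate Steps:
S(M(-19), -515) - 1*430729 = (-119 - 515) - 1*430729 = -634 - 430729 = -431363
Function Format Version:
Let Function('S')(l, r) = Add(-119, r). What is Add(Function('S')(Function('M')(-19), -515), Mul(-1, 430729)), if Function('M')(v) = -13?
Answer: -431363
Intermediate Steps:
Add(Function('S')(Function('M')(-19), -515), Mul(-1, 430729)) = Add(Add(-119, -515), Mul(-1, 430729)) = Add(-634, -430729) = -431363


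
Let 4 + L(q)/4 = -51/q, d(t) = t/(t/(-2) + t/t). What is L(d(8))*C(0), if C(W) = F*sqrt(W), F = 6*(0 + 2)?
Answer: 0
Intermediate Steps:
d(t) = t/(1 - t/2) (d(t) = t/(t*(-1/2) + 1) = t/(-t/2 + 1) = t/(1 - t/2))
F = 12 (F = 6*2 = 12)
L(q) = -16 - 204/q (L(q) = -16 + 4*(-51/q) = -16 - 204/q)
C(W) = 12*sqrt(W)
L(d(8))*C(0) = (-16 - 204/((-2*8/(-2 + 8))))*(12*sqrt(0)) = (-16 - 204/((-2*8/6)))*(12*0) = (-16 - 204/((-2*8*1/6)))*0 = (-16 - 204/(-8/3))*0 = (-16 - 204*(-3/8))*0 = (-16 + 153/2)*0 = (121/2)*0 = 0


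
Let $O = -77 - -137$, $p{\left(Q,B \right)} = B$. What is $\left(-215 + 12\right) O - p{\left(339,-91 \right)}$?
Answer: $-12089$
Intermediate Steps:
$O = 60$ ($O = -77 + 137 = 60$)
$\left(-215 + 12\right) O - p{\left(339,-91 \right)} = \left(-215 + 12\right) 60 - -91 = \left(-203\right) 60 + 91 = -12180 + 91 = -12089$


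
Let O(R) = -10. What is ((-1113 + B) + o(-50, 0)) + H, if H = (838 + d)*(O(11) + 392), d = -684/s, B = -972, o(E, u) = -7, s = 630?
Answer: 11116324/35 ≈ 3.1761e+5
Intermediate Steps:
d = -38/35 (d = -684/630 = -684*1/630 = -38/35 ≈ -1.0857)
H = 11189544/35 (H = (838 - 38/35)*(-10 + 392) = (29292/35)*382 = 11189544/35 ≈ 3.1970e+5)
((-1113 + B) + o(-50, 0)) + H = ((-1113 - 972) - 7) + 11189544/35 = (-2085 - 7) + 11189544/35 = -2092 + 11189544/35 = 11116324/35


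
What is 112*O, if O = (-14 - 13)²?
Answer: 81648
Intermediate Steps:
O = 729 (O = (-27)² = 729)
112*O = 112*729 = 81648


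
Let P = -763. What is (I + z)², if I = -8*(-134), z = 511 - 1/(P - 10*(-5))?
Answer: 1273918542400/508369 ≈ 2.5059e+6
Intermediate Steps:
z = 364344/713 (z = 511 - 1/(-763 - 10*(-5)) = 511 - 1/(-763 + 50) = 511 - 1/(-713) = 511 - 1*(-1/713) = 511 + 1/713 = 364344/713 ≈ 511.00)
I = 1072
(I + z)² = (1072 + 364344/713)² = (1128680/713)² = 1273918542400/508369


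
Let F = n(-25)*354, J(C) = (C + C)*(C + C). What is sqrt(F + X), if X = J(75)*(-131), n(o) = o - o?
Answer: 150*I*sqrt(131) ≈ 1716.8*I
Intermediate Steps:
J(C) = 4*C**2 (J(C) = (2*C)*(2*C) = 4*C**2)
n(o) = 0
X = -2947500 (X = (4*75**2)*(-131) = (4*5625)*(-131) = 22500*(-131) = -2947500)
F = 0 (F = 0*354 = 0)
sqrt(F + X) = sqrt(0 - 2947500) = sqrt(-2947500) = 150*I*sqrt(131)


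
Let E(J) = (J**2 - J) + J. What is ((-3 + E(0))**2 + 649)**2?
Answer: 432964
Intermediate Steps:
E(J) = J**2
((-3 + E(0))**2 + 649)**2 = ((-3 + 0**2)**2 + 649)**2 = ((-3 + 0)**2 + 649)**2 = ((-3)**2 + 649)**2 = (9 + 649)**2 = 658**2 = 432964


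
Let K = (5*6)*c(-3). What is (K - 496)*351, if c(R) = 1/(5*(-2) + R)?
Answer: -174906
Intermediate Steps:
c(R) = 1/(-10 + R)
K = -30/13 (K = (5*6)/(-10 - 3) = 30/(-13) = 30*(-1/13) = -30/13 ≈ -2.3077)
(K - 496)*351 = (-30/13 - 496)*351 = -6478/13*351 = -174906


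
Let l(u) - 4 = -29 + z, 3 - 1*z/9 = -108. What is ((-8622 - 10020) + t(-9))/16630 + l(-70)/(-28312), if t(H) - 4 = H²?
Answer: -135395851/117707140 ≈ -1.1503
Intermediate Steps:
z = 999 (z = 27 - 9*(-108) = 27 + 972 = 999)
t(H) = 4 + H²
l(u) = 974 (l(u) = 4 + (-29 + 999) = 4 + 970 = 974)
((-8622 - 10020) + t(-9))/16630 + l(-70)/(-28312) = ((-8622 - 10020) + (4 + (-9)²))/16630 + 974/(-28312) = (-18642 + (4 + 81))*(1/16630) + 974*(-1/28312) = (-18642 + 85)*(1/16630) - 487/14156 = -18557*1/16630 - 487/14156 = -18557/16630 - 487/14156 = -135395851/117707140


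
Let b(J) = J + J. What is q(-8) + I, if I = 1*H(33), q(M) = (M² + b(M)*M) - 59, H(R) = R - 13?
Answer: 153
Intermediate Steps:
b(J) = 2*J
H(R) = -13 + R
q(M) = -59 + 3*M² (q(M) = (M² + (2*M)*M) - 59 = (M² + 2*M²) - 59 = 3*M² - 59 = -59 + 3*M²)
I = 20 (I = 1*(-13 + 33) = 1*20 = 20)
q(-8) + I = (-59 + 3*(-8)²) + 20 = (-59 + 3*64) + 20 = (-59 + 192) + 20 = 133 + 20 = 153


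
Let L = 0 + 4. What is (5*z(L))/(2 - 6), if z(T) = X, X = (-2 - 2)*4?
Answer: 20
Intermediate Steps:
L = 4
X = -16 (X = -4*4 = -16)
z(T) = -16
(5*z(L))/(2 - 6) = (5*(-16))/(2 - 6) = -80/(-4) = -80*(-¼) = 20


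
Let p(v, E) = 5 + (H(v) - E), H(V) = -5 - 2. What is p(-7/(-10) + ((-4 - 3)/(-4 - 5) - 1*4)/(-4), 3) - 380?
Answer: -385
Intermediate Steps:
H(V) = -7
p(v, E) = -2 - E (p(v, E) = 5 + (-7 - E) = -2 - E)
p(-7/(-10) + ((-4 - 3)/(-4 - 5) - 1*4)/(-4), 3) - 380 = (-2 - 1*3) - 380 = (-2 - 3) - 380 = -5 - 380 = -385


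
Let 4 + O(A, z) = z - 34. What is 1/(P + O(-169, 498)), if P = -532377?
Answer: -1/531917 ≈ -1.8800e-6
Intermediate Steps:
O(A, z) = -38 + z (O(A, z) = -4 + (z - 34) = -4 + (-34 + z) = -38 + z)
1/(P + O(-169, 498)) = 1/(-532377 + (-38 + 498)) = 1/(-532377 + 460) = 1/(-531917) = -1/531917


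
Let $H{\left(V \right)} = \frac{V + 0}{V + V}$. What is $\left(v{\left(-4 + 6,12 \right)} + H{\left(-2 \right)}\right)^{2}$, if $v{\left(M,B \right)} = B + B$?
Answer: $\frac{2401}{4} \approx 600.25$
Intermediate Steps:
$v{\left(M,B \right)} = 2 B$
$H{\left(V \right)} = \frac{1}{2}$ ($H{\left(V \right)} = \frac{V}{2 V} = V \frac{1}{2 V} = \frac{1}{2}$)
$\left(v{\left(-4 + 6,12 \right)} + H{\left(-2 \right)}\right)^{2} = \left(2 \cdot 12 + \frac{1}{2}\right)^{2} = \left(24 + \frac{1}{2}\right)^{2} = \left(\frac{49}{2}\right)^{2} = \frac{2401}{4}$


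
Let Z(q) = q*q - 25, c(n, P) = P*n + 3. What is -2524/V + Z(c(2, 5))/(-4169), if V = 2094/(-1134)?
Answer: 1988712828/1454981 ≈ 1366.8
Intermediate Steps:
c(n, P) = 3 + P*n
Z(q) = -25 + q² (Z(q) = q² - 25 = -25 + q²)
V = -349/189 (V = 2094*(-1/1134) = -349/189 ≈ -1.8466)
-2524/V + Z(c(2, 5))/(-4169) = -2524/(-349/189) + (-25 + (3 + 5*2)²)/(-4169) = -2524*(-189/349) + (-25 + (3 + 10)²)*(-1/4169) = 477036/349 + (-25 + 13²)*(-1/4169) = 477036/349 + (-25 + 169)*(-1/4169) = 477036/349 + 144*(-1/4169) = 477036/349 - 144/4169 = 1988712828/1454981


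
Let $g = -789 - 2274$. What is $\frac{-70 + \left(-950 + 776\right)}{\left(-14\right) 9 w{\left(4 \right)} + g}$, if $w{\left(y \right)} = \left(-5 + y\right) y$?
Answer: $\frac{244}{2559} \approx 0.09535$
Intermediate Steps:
$w{\left(y \right)} = y \left(-5 + y\right)$
$g = -3063$ ($g = -789 - 2274 = -3063$)
$\frac{-70 + \left(-950 + 776\right)}{\left(-14\right) 9 w{\left(4 \right)} + g} = \frac{-70 + \left(-950 + 776\right)}{\left(-14\right) 9 \cdot 4 \left(-5 + 4\right) - 3063} = \frac{-70 - 174}{- 126 \cdot 4 \left(-1\right) - 3063} = - \frac{244}{\left(-126\right) \left(-4\right) - 3063} = - \frac{244}{504 - 3063} = - \frac{244}{-2559} = \left(-244\right) \left(- \frac{1}{2559}\right) = \frac{244}{2559}$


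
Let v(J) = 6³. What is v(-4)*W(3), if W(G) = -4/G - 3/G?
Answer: -504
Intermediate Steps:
W(G) = -7/G
v(J) = 216
v(-4)*W(3) = 216*(-7/3) = -504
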